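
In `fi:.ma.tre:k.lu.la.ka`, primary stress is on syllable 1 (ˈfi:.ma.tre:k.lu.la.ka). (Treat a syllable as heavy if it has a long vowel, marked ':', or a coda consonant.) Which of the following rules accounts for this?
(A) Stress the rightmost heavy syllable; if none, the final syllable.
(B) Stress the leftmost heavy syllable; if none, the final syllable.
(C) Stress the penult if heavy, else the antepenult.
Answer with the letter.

Rule A → syllable 3 (observed: 1).
Rule B → syllable 1 ✓.
Rule C → syllable 4 (observed: 1).

B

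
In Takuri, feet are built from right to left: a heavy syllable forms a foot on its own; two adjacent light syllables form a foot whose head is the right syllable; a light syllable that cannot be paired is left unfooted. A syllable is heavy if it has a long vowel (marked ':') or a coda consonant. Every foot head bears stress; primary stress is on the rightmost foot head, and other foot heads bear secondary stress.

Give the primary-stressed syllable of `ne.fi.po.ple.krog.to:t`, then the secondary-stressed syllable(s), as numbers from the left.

primary 6, secondary 2, 4, 5

Weights: 1 ne L, 2 fi L, 3 po L, 4 ple L, 5 krog H, 6 to:t H.
Parse right to left (heavy = foot alone; LL = one foot; stranded L unfooted): (ne.ˈfi) (po.ˈple) (ˈkrog) (ˈto:t).
Foot heads: 2, 4, 5, 6.
Primary stress on the rightmost head = syllable 6.
Secondary stress on 2, 4, 5: ne.ˌfi.po.ˌple.ˌkrog.ˈto:t.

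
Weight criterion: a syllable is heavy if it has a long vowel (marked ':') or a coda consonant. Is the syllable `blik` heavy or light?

`blik`: short vowel, closed (coda /k/). Closed → heavy.

heavy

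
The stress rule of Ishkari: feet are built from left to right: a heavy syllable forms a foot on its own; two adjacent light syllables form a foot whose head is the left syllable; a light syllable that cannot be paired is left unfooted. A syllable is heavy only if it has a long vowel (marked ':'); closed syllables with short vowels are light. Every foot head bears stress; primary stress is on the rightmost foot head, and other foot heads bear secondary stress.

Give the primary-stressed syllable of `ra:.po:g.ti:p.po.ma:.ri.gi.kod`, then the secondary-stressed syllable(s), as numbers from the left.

primary 6, secondary 1, 2, 3, 5

Weights: 1 ra: H, 2 po:g H, 3 ti:p H, 4 po L, 5 ma: H, 6 ri L, 7 gi L, 8 kod L.
Parse left to right (heavy = foot alone; LL = one foot; stranded L unfooted): (ˈra:) (ˈpo:g) (ˈti:p) po (ˈma:) (ˈri.gi) kod.
Foot heads: 1, 2, 3, 5, 6.
Primary stress on the rightmost head = syllable 6.
Secondary stress on 1, 2, 3, 5: ˌra:.ˌpo:g.ˌti:p.po.ˌma:.ˈri.gi.kod.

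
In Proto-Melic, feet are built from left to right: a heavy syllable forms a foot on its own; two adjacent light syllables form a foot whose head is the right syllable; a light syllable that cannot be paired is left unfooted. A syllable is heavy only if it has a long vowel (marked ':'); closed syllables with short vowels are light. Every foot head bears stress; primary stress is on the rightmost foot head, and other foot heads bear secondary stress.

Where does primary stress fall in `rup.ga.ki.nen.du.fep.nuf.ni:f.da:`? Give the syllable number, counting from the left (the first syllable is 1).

Weights: 1 rup L, 2 ga L, 3 ki L, 4 nen L, 5 du L, 6 fep L, 7 nuf L, 8 ni:f H, 9 da: H.
Parse left to right (heavy = foot alone; LL = one foot; stranded L unfooted): (rup.ˈga) (ki.ˈnen) (du.ˈfep) nuf (ˈni:f) (ˈda:).
Foot heads: 2, 4, 6, 8, 9.
Primary stress on the rightmost head = syllable 9.
Primary stress: syllable 9 → rup.ga.ki.nen.du.fep.nuf.ni:f.ˈda:.

9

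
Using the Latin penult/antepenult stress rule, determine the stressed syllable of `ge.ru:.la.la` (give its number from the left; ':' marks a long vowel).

Classical Latin: stress the penult if heavy (long vowel or closed), else the antepenult.
Weights: 2 ru: H, 3 la L, 4 la L.
The penult (syllable 3, la) is light, so stress falls on the antepenult (syllable 2, ru:).
Stress on syllable 2: ge.ˈru:.la.la.

2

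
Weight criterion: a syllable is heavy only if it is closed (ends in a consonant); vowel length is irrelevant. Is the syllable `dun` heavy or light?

heavy

`dun`: short vowel, closed (coda /n/). Closed (coda /n/) → heavy.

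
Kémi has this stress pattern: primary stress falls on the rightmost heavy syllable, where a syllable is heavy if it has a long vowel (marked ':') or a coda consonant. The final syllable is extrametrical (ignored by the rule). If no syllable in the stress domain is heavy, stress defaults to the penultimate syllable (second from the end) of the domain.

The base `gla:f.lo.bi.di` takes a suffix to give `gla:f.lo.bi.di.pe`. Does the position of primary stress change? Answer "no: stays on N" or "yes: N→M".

Base `gla:f.lo.bi.di` (4 syllables):
  The final syllable (4, di) is extrametrical; the stress domain is syllables 1–3.
  Weights: 1 gla:f H, 2 lo L, 3 bi L.
  Heavy syllables in the domain: 1. The rightmost is syllable 1 (gla:f).
  → primary stress on syllable 1.
Suffixed `gla:f.lo.bi.di.pe` (5 syllables):
  The final syllable (5, pe) is extrametrical; the stress domain is syllables 1–4.
  Weights: 1 gla:f H, 2 lo L, 3 bi L, 4 di L.
  Heavy syllables in the domain: 1. The rightmost is syllable 1 (gla:f).
  → primary stress on syllable 1.

no: stays on 1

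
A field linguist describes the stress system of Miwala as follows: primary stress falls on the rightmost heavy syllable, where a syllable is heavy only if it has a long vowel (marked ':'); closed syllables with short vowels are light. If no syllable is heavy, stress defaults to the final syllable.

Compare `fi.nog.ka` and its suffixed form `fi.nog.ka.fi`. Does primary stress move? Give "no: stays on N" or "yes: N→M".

yes: 3→4

Base `fi.nog.ka` (3 syllables):
  Weights: 1 fi L, 2 nog L, 3 ka L.
  No heavy syllable in the domain; default to the final syllable = syllable 3.
  → primary stress on syllable 3.
Suffixed `fi.nog.ka.fi` (4 syllables):
  Weights: 1 fi L, 2 nog L, 3 ka L, 4 fi L.
  No heavy syllable in the domain; default to the final syllable = syllable 4.
  → primary stress on syllable 4.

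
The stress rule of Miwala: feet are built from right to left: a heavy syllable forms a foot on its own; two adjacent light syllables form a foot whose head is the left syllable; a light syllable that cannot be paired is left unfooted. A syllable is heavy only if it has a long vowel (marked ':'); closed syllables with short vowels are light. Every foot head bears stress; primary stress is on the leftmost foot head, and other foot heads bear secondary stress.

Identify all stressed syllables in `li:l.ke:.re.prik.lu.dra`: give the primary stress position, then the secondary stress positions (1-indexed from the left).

Weights: 1 li:l H, 2 ke: H, 3 re L, 4 prik L, 5 lu L, 6 dra L.
Parse right to left (heavy = foot alone; LL = one foot; stranded L unfooted): (ˈli:l) (ˈke:) (ˈre.prik) (ˈlu.dra).
Foot heads: 1, 2, 3, 5.
Primary stress on the leftmost head = syllable 1.
Secondary stress on 2, 3, 5: ˈli:l.ˌke:.ˌre.prik.ˌlu.dra.

primary 1, secondary 2, 3, 5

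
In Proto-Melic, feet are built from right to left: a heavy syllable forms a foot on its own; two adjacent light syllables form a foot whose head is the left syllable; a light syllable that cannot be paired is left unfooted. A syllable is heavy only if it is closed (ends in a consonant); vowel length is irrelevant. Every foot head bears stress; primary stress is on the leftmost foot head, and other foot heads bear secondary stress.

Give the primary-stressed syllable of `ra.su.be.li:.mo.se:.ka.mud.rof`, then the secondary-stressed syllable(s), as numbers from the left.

Weights: 1 ra L, 2 su L, 3 be L, 4 li: L, 5 mo L, 6 se: L, 7 ka L, 8 mud H, 9 rof H.
Parse right to left (heavy = foot alone; LL = one foot; stranded L unfooted): ra (ˈsu.be) (ˈli:.mo) (ˈse:.ka) (ˈmud) (ˈrof).
Foot heads: 2, 4, 6, 8, 9.
Primary stress on the leftmost head = syllable 2.
Secondary stress on 4, 6, 8, 9: ra.ˈsu.be.ˌli:.mo.ˌse:.ka.ˌmud.ˌrof.

primary 2, secondary 4, 6, 8, 9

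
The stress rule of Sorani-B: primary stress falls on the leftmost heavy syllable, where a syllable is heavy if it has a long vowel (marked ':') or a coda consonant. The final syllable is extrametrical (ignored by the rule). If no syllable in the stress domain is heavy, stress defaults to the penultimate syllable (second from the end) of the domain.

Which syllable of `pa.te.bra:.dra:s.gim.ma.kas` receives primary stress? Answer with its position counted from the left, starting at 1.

3

The final syllable (7, kas) is extrametrical; the stress domain is syllables 1–6.
Weights: 1 pa L, 2 te L, 3 bra: H, 4 dra:s H, 5 gim H, 6 ma L.
Heavy syllables in the domain: 3, 4, 5. The leftmost is syllable 3 (bra:).
Primary stress: syllable 3 → pa.te.ˈbra:.dra:s.gim.ma.kas.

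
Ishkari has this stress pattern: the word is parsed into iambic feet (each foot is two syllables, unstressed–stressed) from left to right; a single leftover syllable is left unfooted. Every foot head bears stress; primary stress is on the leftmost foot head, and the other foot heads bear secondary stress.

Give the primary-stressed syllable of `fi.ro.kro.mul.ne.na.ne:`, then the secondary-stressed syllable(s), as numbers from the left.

primary 2, secondary 4, 6

Parse left to right into iambic (σˈσ) feet: (fi.ˈro) (kro.ˈmul) (ne.ˈna) ne:. Syllable 7 is left unfooted.
Foot heads (stressed positions): 2, 4, 6.
End Rule Leftmost: primary stress on the leftmost head = syllable 2.
Secondary stress on 4, 6: fi.ˈro.kro.ˌmul.ne.ˌna.ne:.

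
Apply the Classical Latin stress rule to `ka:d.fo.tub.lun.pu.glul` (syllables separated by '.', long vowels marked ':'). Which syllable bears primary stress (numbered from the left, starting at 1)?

4

Classical Latin: stress the penult if heavy (long vowel or closed), else the antepenult.
Weights: 4 lun H, 5 pu L, 6 glul H.
The penult (syllable 5, pu) is light, so stress falls on the antepenult (syllable 4, lun).
Stress on syllable 4: ka:d.fo.tub.ˈlun.pu.glul.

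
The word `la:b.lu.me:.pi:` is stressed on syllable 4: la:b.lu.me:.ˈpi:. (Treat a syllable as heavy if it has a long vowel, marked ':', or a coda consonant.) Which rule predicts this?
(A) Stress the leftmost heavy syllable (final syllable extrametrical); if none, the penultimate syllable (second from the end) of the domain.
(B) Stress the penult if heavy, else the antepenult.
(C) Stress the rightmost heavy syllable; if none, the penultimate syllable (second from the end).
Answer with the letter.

Rule A → syllable 1 (observed: 4).
Rule B → syllable 3 (observed: 4).
Rule C → syllable 4 ✓.

C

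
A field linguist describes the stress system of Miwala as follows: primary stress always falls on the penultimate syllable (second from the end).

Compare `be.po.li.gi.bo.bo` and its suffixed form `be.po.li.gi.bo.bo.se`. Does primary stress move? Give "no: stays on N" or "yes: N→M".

Base `be.po.li.gi.bo.bo` (6 syllables):
  The word has 6 syllables; the penultimate syllable (second from the end) is syllable 5 (bo).
  → primary stress on syllable 5.
Suffixed `be.po.li.gi.bo.bo.se` (7 syllables):
  The word has 7 syllables; the penultimate syllable (second from the end) is syllable 6 (bo).
  → primary stress on syllable 6.

yes: 5→6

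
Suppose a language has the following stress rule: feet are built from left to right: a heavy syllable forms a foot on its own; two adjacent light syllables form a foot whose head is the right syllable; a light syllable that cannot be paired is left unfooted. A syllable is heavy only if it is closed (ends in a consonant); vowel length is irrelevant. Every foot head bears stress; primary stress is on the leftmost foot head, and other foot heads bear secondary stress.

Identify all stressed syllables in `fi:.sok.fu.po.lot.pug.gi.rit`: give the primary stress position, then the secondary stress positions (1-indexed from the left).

Weights: 1 fi: L, 2 sok H, 3 fu L, 4 po L, 5 lot H, 6 pug H, 7 gi L, 8 rit H.
Parse left to right (heavy = foot alone; LL = one foot; stranded L unfooted): fi: (ˈsok) (fu.ˈpo) (ˈlot) (ˈpug) gi (ˈrit).
Foot heads: 2, 4, 5, 6, 8.
Primary stress on the leftmost head = syllable 2.
Secondary stress on 4, 5, 6, 8: fi:.ˈsok.fu.ˌpo.ˌlot.ˌpug.gi.ˌrit.

primary 2, secondary 4, 5, 6, 8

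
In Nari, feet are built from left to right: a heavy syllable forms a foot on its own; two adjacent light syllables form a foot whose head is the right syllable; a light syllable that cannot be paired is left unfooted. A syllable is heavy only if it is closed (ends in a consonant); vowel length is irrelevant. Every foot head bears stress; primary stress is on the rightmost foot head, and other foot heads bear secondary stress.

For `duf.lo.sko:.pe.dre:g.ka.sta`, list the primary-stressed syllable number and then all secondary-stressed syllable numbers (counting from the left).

primary 7, secondary 1, 3, 5

Weights: 1 duf H, 2 lo L, 3 sko: L, 4 pe L, 5 dre:g H, 6 ka L, 7 sta L.
Parse left to right (heavy = foot alone; LL = one foot; stranded L unfooted): (ˈduf) (lo.ˈsko:) pe (ˈdre:g) (ka.ˈsta).
Foot heads: 1, 3, 5, 7.
Primary stress on the rightmost head = syllable 7.
Secondary stress on 1, 3, 5: ˌduf.lo.ˌsko:.pe.ˌdre:g.ka.ˈsta.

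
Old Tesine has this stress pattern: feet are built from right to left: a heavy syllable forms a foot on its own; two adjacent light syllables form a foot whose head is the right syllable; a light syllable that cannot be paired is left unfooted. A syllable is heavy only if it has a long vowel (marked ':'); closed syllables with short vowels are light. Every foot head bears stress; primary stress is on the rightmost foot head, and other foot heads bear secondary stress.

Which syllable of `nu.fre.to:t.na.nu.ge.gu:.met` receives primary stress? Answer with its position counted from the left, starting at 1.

7

Weights: 1 nu L, 2 fre L, 3 to:t H, 4 na L, 5 nu L, 6 ge L, 7 gu: H, 8 met L.
Parse right to left (heavy = foot alone; LL = one foot; stranded L unfooted): (nu.ˈfre) (ˈto:t) na (nu.ˈge) (ˈgu:) met.
Foot heads: 2, 3, 6, 7.
Primary stress on the rightmost head = syllable 7.
Primary stress: syllable 7 → nu.fre.to:t.na.nu.ge.ˈgu:.met.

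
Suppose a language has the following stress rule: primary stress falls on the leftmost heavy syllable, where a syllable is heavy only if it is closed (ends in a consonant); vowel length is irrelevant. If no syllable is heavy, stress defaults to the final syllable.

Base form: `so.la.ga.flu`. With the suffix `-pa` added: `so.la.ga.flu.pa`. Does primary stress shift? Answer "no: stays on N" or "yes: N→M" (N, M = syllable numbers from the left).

Base `so.la.ga.flu` (4 syllables):
  Weights: 1 so L, 2 la L, 3 ga L, 4 flu L.
  No heavy syllable in the domain; default to the final syllable = syllable 4.
  → primary stress on syllable 4.
Suffixed `so.la.ga.flu.pa` (5 syllables):
  Weights: 1 so L, 2 la L, 3 ga L, 4 flu L, 5 pa L.
  No heavy syllable in the domain; default to the final syllable = syllable 5.
  → primary stress on syllable 5.

yes: 4→5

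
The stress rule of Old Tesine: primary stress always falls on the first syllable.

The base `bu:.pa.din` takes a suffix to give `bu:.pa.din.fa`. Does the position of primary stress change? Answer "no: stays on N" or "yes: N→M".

Base `bu:.pa.din` (3 syllables):
  The word has 3 syllables; the first syllable is syllable 1 (bu:).
  → primary stress on syllable 1.
Suffixed `bu:.pa.din.fa` (4 syllables):
  The word has 4 syllables; the first syllable is syllable 1 (bu:).
  → primary stress on syllable 1.

no: stays on 1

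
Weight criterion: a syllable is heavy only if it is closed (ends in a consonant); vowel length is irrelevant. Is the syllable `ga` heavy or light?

light

`ga`: short vowel, open (no coda). Open (no coda) → light.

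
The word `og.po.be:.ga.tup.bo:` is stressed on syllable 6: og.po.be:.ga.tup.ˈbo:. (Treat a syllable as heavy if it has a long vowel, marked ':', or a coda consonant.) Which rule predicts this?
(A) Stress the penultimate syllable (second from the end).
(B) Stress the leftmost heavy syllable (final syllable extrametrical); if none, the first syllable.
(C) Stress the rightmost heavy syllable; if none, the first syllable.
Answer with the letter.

C

Rule A → syllable 5 (observed: 6).
Rule B → syllable 1 (observed: 6).
Rule C → syllable 6 ✓.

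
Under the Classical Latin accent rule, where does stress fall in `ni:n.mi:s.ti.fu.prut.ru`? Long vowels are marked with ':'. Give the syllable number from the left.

5

Classical Latin: stress the penult if heavy (long vowel or closed), else the antepenult.
Weights: 4 fu L, 5 prut H, 6 ru L.
The penult (syllable 5, prut) is heavy, so it takes stress.
Stress on syllable 5: ni:n.mi:s.ti.fu.ˈprut.ru.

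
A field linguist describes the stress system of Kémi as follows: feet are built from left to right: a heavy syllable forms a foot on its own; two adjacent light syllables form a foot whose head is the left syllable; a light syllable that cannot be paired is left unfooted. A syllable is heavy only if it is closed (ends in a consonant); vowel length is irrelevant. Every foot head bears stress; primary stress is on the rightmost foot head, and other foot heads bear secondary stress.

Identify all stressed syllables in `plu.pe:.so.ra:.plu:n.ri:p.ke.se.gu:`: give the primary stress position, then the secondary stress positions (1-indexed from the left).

primary 7, secondary 1, 3, 5, 6

Weights: 1 plu L, 2 pe: L, 3 so L, 4 ra: L, 5 plu:n H, 6 ri:p H, 7 ke L, 8 se L, 9 gu: L.
Parse left to right (heavy = foot alone; LL = one foot; stranded L unfooted): (ˈplu.pe:) (ˈso.ra:) (ˈplu:n) (ˈri:p) (ˈke.se) gu:.
Foot heads: 1, 3, 5, 6, 7.
Primary stress on the rightmost head = syllable 7.
Secondary stress on 1, 3, 5, 6: ˌplu.pe:.ˌso.ra:.ˌplu:n.ˌri:p.ˈke.se.gu:.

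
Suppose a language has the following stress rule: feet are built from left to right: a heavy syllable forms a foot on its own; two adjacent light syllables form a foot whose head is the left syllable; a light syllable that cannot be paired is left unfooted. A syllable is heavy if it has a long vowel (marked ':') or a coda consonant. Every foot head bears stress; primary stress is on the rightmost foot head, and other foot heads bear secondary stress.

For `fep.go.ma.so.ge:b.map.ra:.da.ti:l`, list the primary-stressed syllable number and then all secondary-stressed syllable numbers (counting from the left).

Weights: 1 fep H, 2 go L, 3 ma L, 4 so L, 5 ge:b H, 6 map H, 7 ra: H, 8 da L, 9 ti:l H.
Parse left to right (heavy = foot alone; LL = one foot; stranded L unfooted): (ˈfep) (ˈgo.ma) so (ˈge:b) (ˈmap) (ˈra:) da (ˈti:l).
Foot heads: 1, 2, 5, 6, 7, 9.
Primary stress on the rightmost head = syllable 9.
Secondary stress on 1, 2, 5, 6, 7: ˌfep.ˌgo.ma.so.ˌge:b.ˌmap.ˌra:.da.ˈti:l.

primary 9, secondary 1, 2, 5, 6, 7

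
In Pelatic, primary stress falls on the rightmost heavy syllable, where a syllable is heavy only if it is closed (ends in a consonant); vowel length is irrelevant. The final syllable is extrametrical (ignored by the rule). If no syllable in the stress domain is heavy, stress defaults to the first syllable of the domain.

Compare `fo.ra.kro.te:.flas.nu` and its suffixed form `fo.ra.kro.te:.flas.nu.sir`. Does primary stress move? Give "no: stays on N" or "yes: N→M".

Base `fo.ra.kro.te:.flas.nu` (6 syllables):
  The final syllable (6, nu) is extrametrical; the stress domain is syllables 1–5.
  Weights: 1 fo L, 2 ra L, 3 kro L, 4 te: L, 5 flas H.
  Heavy syllables in the domain: 5. The rightmost is syllable 5 (flas).
  → primary stress on syllable 5.
Suffixed `fo.ra.kro.te:.flas.nu.sir` (7 syllables):
  The final syllable (7, sir) is extrametrical; the stress domain is syllables 1–6.
  Weights: 1 fo L, 2 ra L, 3 kro L, 4 te: L, 5 flas H, 6 nu L.
  Heavy syllables in the domain: 5. The rightmost is syllable 5 (flas).
  → primary stress on syllable 5.

no: stays on 5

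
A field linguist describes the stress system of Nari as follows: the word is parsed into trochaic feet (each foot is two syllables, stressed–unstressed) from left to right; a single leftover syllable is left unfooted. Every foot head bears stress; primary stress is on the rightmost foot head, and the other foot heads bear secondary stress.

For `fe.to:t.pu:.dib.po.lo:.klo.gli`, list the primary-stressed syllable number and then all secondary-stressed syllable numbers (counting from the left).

primary 7, secondary 1, 3, 5

Parse left to right into trochaic (ˈσσ) feet: (ˈfe.to:t) (ˈpu:.dib) (ˈpo.lo:) (ˈklo.gli).
Foot heads (stressed positions): 1, 3, 5, 7.
End Rule Rightmost: primary stress on the rightmost head = syllable 7.
Secondary stress on 1, 3, 5: ˌfe.to:t.ˌpu:.dib.ˌpo.lo:.ˈklo.gli.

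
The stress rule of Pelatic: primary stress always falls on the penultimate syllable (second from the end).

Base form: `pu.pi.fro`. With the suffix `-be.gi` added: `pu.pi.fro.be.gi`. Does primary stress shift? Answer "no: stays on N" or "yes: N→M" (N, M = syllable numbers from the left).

yes: 2→4

Base `pu.pi.fro` (3 syllables):
  The word has 3 syllables; the penultimate syllable (second from the end) is syllable 2 (pi).
  → primary stress on syllable 2.
Suffixed `pu.pi.fro.be.gi` (5 syllables):
  The word has 5 syllables; the penultimate syllable (second from the end) is syllable 4 (be).
  → primary stress on syllable 4.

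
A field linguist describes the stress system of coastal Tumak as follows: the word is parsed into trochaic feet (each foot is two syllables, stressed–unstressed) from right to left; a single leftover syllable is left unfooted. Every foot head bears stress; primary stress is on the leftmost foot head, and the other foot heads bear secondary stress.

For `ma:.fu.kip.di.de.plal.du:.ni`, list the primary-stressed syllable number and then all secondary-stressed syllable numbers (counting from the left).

primary 1, secondary 3, 5, 7

Parse right to left into trochaic (ˈσσ) feet: (ˈma:.fu) (ˈkip.di) (ˈde.plal) (ˈdu:.ni).
Foot heads (stressed positions): 1, 3, 5, 7.
End Rule Leftmost: primary stress on the leftmost head = syllable 1.
Secondary stress on 3, 5, 7: ˈma:.fu.ˌkip.di.ˌde.plal.ˌdu:.ni.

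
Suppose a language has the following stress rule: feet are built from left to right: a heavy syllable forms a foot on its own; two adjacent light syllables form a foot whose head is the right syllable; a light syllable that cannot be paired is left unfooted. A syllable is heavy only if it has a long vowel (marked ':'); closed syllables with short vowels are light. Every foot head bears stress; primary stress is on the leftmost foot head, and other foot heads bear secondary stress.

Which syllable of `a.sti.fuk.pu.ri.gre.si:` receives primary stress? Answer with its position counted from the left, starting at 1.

Weights: 1 a L, 2 sti L, 3 fuk L, 4 pu L, 5 ri L, 6 gre L, 7 si: H.
Parse left to right (heavy = foot alone; LL = one foot; stranded L unfooted): (a.ˈsti) (fuk.ˈpu) (ri.ˈgre) (ˈsi:).
Foot heads: 2, 4, 6, 7.
Primary stress on the leftmost head = syllable 2.
Primary stress: syllable 2 → a.ˈsti.fuk.pu.ri.gre.si:.

2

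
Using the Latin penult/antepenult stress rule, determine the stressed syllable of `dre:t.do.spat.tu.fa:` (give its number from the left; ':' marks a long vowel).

3

Classical Latin: stress the penult if heavy (long vowel or closed), else the antepenult.
Weights: 3 spat H, 4 tu L, 5 fa: H.
The penult (syllable 4, tu) is light, so stress falls on the antepenult (syllable 3, spat).
Stress on syllable 3: dre:t.do.ˈspat.tu.fa:.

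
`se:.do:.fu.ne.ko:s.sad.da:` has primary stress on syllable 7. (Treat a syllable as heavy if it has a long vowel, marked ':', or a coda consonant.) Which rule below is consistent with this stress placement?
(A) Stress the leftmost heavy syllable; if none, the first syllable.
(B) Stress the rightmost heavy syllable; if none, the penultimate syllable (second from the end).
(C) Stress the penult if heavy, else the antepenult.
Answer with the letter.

B

Rule A → syllable 1 (observed: 7).
Rule B → syllable 7 ✓.
Rule C → syllable 6 (observed: 7).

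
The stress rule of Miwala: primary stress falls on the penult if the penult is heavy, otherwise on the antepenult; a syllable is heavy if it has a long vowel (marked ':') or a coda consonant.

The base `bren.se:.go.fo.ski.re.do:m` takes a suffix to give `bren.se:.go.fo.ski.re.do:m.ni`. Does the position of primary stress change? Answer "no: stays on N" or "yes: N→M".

Base `bren.se:.go.fo.ski.re.do:m` (7 syllables):
  Weights: 5 ski L, 6 re L, 7 do:m H.
  The penult (syllable 6, re) is light, so stress falls on the antepenult (syllable 5, ski).
  → primary stress on syllable 5.
Suffixed `bren.se:.go.fo.ski.re.do:m.ni` (8 syllables):
  Weights: 6 re L, 7 do:m H, 8 ni L.
  The penult (syllable 7, do:m) is heavy, so it takes stress.
  → primary stress on syllable 7.

yes: 5→7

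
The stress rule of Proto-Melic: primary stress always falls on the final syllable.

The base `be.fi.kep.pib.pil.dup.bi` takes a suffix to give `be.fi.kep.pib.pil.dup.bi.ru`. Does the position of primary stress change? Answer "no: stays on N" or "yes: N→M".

yes: 7→8

Base `be.fi.kep.pib.pil.dup.bi` (7 syllables):
  The word has 7 syllables; the final syllable is syllable 7 (bi).
  → primary stress on syllable 7.
Suffixed `be.fi.kep.pib.pil.dup.bi.ru` (8 syllables):
  The word has 8 syllables; the final syllable is syllable 8 (ru).
  → primary stress on syllable 8.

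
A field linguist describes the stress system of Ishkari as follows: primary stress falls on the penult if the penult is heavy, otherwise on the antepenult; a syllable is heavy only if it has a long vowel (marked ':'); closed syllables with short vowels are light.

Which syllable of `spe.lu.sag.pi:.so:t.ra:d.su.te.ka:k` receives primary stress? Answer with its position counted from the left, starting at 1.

Weights: 7 su L, 8 te L, 9 ka:k H.
The penult (syllable 8, te) is light, so stress falls on the antepenult (syllable 7, su).
Primary stress: syllable 7 → spe.lu.sag.pi:.so:t.ra:d.ˈsu.te.ka:k.

7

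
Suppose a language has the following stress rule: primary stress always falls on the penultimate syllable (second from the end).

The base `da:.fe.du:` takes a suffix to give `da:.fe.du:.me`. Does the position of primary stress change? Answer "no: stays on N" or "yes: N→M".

Base `da:.fe.du:` (3 syllables):
  The word has 3 syllables; the penultimate syllable (second from the end) is syllable 2 (fe).
  → primary stress on syllable 2.
Suffixed `da:.fe.du:.me` (4 syllables):
  The word has 4 syllables; the penultimate syllable (second from the end) is syllable 3 (du:).
  → primary stress on syllable 3.

yes: 2→3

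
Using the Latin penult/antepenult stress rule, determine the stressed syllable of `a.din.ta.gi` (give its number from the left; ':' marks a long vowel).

2

Classical Latin: stress the penult if heavy (long vowel or closed), else the antepenult.
Weights: 2 din H, 3 ta L, 4 gi L.
The penult (syllable 3, ta) is light, so stress falls on the antepenult (syllable 2, din).
Stress on syllable 2: a.ˈdin.ta.gi.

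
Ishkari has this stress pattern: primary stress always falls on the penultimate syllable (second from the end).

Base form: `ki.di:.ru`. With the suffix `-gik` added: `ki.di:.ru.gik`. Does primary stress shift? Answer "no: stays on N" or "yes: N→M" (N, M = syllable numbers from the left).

yes: 2→3

Base `ki.di:.ru` (3 syllables):
  The word has 3 syllables; the penultimate syllable (second from the end) is syllable 2 (di:).
  → primary stress on syllable 2.
Suffixed `ki.di:.ru.gik` (4 syllables):
  The word has 4 syllables; the penultimate syllable (second from the end) is syllable 3 (ru).
  → primary stress on syllable 3.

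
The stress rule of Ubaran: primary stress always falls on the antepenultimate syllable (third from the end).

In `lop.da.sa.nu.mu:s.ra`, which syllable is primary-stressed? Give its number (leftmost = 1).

The word has 6 syllables; the antepenultimate syllable (third from the end) is syllable 4 (nu).
Primary stress: syllable 4 → lop.da.sa.ˈnu.mu:s.ra.

4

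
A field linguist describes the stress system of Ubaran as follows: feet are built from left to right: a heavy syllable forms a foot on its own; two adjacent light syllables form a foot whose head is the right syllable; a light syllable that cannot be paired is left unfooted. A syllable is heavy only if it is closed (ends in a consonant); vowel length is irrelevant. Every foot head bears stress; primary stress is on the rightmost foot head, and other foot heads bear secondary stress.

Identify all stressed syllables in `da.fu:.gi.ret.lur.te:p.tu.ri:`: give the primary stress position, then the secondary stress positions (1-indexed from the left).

Weights: 1 da L, 2 fu: L, 3 gi L, 4 ret H, 5 lur H, 6 te:p H, 7 tu L, 8 ri: L.
Parse left to right (heavy = foot alone; LL = one foot; stranded L unfooted): (da.ˈfu:) gi (ˈret) (ˈlur) (ˈte:p) (tu.ˈri:).
Foot heads: 2, 4, 5, 6, 8.
Primary stress on the rightmost head = syllable 8.
Secondary stress on 2, 4, 5, 6: da.ˌfu:.gi.ˌret.ˌlur.ˌte:p.tu.ˈri:.

primary 8, secondary 2, 4, 5, 6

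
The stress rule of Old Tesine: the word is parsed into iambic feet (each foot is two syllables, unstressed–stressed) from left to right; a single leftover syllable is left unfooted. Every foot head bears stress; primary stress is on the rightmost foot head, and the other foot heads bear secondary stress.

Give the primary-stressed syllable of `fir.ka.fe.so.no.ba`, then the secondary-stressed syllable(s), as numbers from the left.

Parse left to right into iambic (σˈσ) feet: (fir.ˈka) (fe.ˈso) (no.ˈba).
Foot heads (stressed positions): 2, 4, 6.
End Rule Rightmost: primary stress on the rightmost head = syllable 6.
Secondary stress on 2, 4: fir.ˌka.fe.ˌso.no.ˈba.

primary 6, secondary 2, 4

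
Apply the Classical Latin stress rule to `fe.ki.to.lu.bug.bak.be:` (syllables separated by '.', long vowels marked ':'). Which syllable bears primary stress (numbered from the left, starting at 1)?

6

Classical Latin: stress the penult if heavy (long vowel or closed), else the antepenult.
Weights: 5 bug H, 6 bak H, 7 be: H.
The penult (syllable 6, bak) is heavy, so it takes stress.
Stress on syllable 6: fe.ki.to.lu.bug.ˈbak.be:.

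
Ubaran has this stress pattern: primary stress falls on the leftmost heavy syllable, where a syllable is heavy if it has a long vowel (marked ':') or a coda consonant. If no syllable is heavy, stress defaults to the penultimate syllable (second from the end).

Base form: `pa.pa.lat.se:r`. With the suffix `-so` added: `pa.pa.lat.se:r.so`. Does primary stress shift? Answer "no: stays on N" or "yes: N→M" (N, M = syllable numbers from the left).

no: stays on 3

Base `pa.pa.lat.se:r` (4 syllables):
  Weights: 1 pa L, 2 pa L, 3 lat H, 4 se:r H.
  Heavy syllables in the domain: 3, 4. The leftmost is syllable 3 (lat).
  → primary stress on syllable 3.
Suffixed `pa.pa.lat.se:r.so` (5 syllables):
  Weights: 1 pa L, 2 pa L, 3 lat H, 4 se:r H, 5 so L.
  Heavy syllables in the domain: 3, 4. The leftmost is syllable 3 (lat).
  → primary stress on syllable 3.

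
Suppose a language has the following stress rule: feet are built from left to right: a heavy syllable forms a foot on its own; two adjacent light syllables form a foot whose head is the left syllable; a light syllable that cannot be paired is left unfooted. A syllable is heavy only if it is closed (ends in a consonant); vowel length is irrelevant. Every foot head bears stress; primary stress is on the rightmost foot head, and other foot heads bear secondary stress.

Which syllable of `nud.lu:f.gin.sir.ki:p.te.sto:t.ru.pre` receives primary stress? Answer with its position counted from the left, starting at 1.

8

Weights: 1 nud H, 2 lu:f H, 3 gin H, 4 sir H, 5 ki:p H, 6 te L, 7 sto:t H, 8 ru L, 9 pre L.
Parse left to right (heavy = foot alone; LL = one foot; stranded L unfooted): (ˈnud) (ˈlu:f) (ˈgin) (ˈsir) (ˈki:p) te (ˈsto:t) (ˈru.pre).
Foot heads: 1, 2, 3, 4, 5, 7, 8.
Primary stress on the rightmost head = syllable 8.
Primary stress: syllable 8 → nud.lu:f.gin.sir.ki:p.te.sto:t.ˈru.pre.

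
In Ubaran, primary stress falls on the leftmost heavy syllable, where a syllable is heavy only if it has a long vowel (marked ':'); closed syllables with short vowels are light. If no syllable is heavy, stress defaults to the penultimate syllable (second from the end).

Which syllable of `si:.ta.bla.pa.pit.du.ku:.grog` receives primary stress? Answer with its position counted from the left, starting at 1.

Weights: 1 si: H, 2 ta L, 3 bla L, 4 pa L, 5 pit L, 6 du L, 7 ku: H, 8 grog L.
Heavy syllables in the domain: 1, 7. The leftmost is syllable 1 (si:).
Primary stress: syllable 1 → ˈsi:.ta.bla.pa.pit.du.ku:.grog.

1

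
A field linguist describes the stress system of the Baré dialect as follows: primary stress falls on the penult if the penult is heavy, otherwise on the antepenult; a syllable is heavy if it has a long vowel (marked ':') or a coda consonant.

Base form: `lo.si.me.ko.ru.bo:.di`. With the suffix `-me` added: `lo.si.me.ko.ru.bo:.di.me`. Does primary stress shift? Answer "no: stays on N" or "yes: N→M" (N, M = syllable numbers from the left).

no: stays on 6

Base `lo.si.me.ko.ru.bo:.di` (7 syllables):
  Weights: 5 ru L, 6 bo: H, 7 di L.
  The penult (syllable 6, bo:) is heavy, so it takes stress.
  → primary stress on syllable 6.
Suffixed `lo.si.me.ko.ru.bo:.di.me` (8 syllables):
  Weights: 6 bo: H, 7 di L, 8 me L.
  The penult (syllable 7, di) is light, so stress falls on the antepenult (syllable 6, bo:).
  → primary stress on syllable 6.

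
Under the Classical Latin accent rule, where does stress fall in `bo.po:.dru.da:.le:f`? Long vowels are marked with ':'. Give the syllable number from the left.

Classical Latin: stress the penult if heavy (long vowel or closed), else the antepenult.
Weights: 3 dru L, 4 da: H, 5 le:f H.
The penult (syllable 4, da:) is heavy, so it takes stress.
Stress on syllable 4: bo.po:.dru.ˈda:.le:f.

4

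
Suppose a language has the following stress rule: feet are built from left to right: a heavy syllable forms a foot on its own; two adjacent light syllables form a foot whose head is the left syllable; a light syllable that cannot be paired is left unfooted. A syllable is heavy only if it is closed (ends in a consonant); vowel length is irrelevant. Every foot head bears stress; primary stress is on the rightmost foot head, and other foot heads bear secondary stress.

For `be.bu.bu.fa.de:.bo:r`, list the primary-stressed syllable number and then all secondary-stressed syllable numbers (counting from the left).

Weights: 1 be L, 2 bu L, 3 bu L, 4 fa L, 5 de: L, 6 bo:r H.
Parse left to right (heavy = foot alone; LL = one foot; stranded L unfooted): (ˈbe.bu) (ˈbu.fa) de: (ˈbo:r).
Foot heads: 1, 3, 6.
Primary stress on the rightmost head = syllable 6.
Secondary stress on 1, 3: ˌbe.bu.ˌbu.fa.de:.ˈbo:r.

primary 6, secondary 1, 3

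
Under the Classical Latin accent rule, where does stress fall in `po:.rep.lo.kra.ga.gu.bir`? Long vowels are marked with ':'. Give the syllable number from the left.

5

Classical Latin: stress the penult if heavy (long vowel or closed), else the antepenult.
Weights: 5 ga L, 6 gu L, 7 bir H.
The penult (syllable 6, gu) is light, so stress falls on the antepenult (syllable 5, ga).
Stress on syllable 5: po:.rep.lo.kra.ˈga.gu.bir.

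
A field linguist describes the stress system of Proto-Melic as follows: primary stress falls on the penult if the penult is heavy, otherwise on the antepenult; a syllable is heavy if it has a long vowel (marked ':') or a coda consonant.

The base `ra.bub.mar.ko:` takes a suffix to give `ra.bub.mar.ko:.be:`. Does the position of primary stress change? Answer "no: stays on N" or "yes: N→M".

Base `ra.bub.mar.ko:` (4 syllables):
  Weights: 2 bub H, 3 mar H, 4 ko: H.
  The penult (syllable 3, mar) is heavy, so it takes stress.
  → primary stress on syllable 3.
Suffixed `ra.bub.mar.ko:.be:` (5 syllables):
  Weights: 3 mar H, 4 ko: H, 5 be: H.
  The penult (syllable 4, ko:) is heavy, so it takes stress.
  → primary stress on syllable 4.

yes: 3→4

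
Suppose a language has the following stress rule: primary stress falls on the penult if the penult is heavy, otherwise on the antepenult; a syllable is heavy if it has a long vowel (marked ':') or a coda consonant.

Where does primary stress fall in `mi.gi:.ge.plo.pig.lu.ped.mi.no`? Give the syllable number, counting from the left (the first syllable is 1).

7

Weights: 7 ped H, 8 mi L, 9 no L.
The penult (syllable 8, mi) is light, so stress falls on the antepenult (syllable 7, ped).
Primary stress: syllable 7 → mi.gi:.ge.plo.pig.lu.ˈped.mi.no.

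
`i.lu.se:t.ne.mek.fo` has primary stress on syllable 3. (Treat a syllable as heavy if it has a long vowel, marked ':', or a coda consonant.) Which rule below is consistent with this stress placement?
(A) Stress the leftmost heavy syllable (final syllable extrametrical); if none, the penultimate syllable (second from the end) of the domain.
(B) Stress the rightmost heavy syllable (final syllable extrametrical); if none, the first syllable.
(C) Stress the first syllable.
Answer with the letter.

A

Rule A → syllable 3 ✓.
Rule B → syllable 5 (observed: 3).
Rule C → syllable 1 (observed: 3).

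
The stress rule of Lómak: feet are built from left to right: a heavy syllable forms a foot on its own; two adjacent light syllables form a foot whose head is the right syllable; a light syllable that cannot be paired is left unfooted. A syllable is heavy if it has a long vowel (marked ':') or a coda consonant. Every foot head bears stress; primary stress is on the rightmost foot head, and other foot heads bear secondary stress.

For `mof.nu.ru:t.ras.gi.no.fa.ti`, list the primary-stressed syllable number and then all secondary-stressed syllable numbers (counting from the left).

primary 8, secondary 1, 3, 4, 6

Weights: 1 mof H, 2 nu L, 3 ru:t H, 4 ras H, 5 gi L, 6 no L, 7 fa L, 8 ti L.
Parse left to right (heavy = foot alone; LL = one foot; stranded L unfooted): (ˈmof) nu (ˈru:t) (ˈras) (gi.ˈno) (fa.ˈti).
Foot heads: 1, 3, 4, 6, 8.
Primary stress on the rightmost head = syllable 8.
Secondary stress on 1, 3, 4, 6: ˌmof.nu.ˌru:t.ˌras.gi.ˌno.fa.ˈti.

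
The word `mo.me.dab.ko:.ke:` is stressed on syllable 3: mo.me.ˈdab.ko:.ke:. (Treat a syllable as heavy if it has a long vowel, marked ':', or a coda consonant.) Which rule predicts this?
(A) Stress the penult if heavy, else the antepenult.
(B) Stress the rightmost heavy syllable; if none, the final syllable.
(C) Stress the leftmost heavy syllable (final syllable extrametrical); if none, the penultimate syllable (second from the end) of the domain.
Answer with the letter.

C

Rule A → syllable 4 (observed: 3).
Rule B → syllable 5 (observed: 3).
Rule C → syllable 3 ✓.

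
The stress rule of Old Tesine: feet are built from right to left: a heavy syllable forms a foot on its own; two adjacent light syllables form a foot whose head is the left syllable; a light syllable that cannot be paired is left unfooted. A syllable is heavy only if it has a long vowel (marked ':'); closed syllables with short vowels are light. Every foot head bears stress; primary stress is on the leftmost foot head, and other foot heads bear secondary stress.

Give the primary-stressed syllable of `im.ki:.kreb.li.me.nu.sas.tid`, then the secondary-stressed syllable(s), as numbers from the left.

primary 2, secondary 3, 5, 7

Weights: 1 im L, 2 ki: H, 3 kreb L, 4 li L, 5 me L, 6 nu L, 7 sas L, 8 tid L.
Parse right to left (heavy = foot alone; LL = one foot; stranded L unfooted): im (ˈki:) (ˈkreb.li) (ˈme.nu) (ˈsas.tid).
Foot heads: 2, 3, 5, 7.
Primary stress on the leftmost head = syllable 2.
Secondary stress on 3, 5, 7: im.ˈki:.ˌkreb.li.ˌme.nu.ˌsas.tid.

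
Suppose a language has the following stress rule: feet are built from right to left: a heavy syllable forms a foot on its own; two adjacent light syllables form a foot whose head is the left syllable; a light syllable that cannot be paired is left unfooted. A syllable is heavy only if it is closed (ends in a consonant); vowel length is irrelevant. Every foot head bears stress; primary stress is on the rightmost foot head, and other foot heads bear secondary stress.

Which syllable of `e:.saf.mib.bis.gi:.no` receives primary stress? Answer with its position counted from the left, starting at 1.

Weights: 1 e: L, 2 saf H, 3 mib H, 4 bis H, 5 gi: L, 6 no L.
Parse right to left (heavy = foot alone; LL = one foot; stranded L unfooted): e: (ˈsaf) (ˈmib) (ˈbis) (ˈgi:.no).
Foot heads: 2, 3, 4, 5.
Primary stress on the rightmost head = syllable 5.
Primary stress: syllable 5 → e:.saf.mib.bis.ˈgi:.no.

5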